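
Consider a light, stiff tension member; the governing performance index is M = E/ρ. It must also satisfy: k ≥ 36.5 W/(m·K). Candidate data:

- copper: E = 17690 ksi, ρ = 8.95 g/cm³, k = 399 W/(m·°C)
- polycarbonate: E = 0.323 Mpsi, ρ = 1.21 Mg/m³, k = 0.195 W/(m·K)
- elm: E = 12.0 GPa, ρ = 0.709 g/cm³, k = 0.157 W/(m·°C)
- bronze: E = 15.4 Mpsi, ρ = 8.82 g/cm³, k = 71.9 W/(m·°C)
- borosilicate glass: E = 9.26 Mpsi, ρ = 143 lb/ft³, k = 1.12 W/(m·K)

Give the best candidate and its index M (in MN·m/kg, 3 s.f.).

copper, M = 13.6 MN·m/kg

Screen on constraints: k ≥ 36.5 W/(m·K). Survivors: copper, bronze.
Convert each candidate to consistent units, then evaluate M:
  copper: E = 122.0 GPa, ρ = 8950 kg/m³
  bronze: E = 106.2 GPa, ρ = 8820 kg/m³
  copper: M = 13.6 MN·m/kg
  bronze: M = 12.0 MN·m/kg
Copper has the largest M.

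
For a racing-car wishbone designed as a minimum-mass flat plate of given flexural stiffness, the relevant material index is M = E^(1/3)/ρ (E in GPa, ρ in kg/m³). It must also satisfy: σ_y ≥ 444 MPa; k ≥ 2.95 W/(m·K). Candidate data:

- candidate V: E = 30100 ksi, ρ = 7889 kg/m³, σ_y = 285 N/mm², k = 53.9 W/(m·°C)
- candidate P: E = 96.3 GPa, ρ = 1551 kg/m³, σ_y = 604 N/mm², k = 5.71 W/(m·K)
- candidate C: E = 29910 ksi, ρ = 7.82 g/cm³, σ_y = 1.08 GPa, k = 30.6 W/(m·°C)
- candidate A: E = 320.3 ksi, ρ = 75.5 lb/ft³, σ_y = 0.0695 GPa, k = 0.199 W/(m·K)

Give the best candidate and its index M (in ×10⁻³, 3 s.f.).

Screen on constraints: σ_y ≥ 444 MPa; k ≥ 2.95 W/(m·K). Survivors: candidate P, candidate C.
Putting every candidate on a common basis:
  candidate P: E = 96.30 GPa, ρ = 1551 kg/m³
  candidate C: E = 206.2 GPa, ρ = 7820 kg/m³
  candidate P: M = 2.96×10⁻³
  candidate C: M = 0.756×10⁻³
The maximum is for candidate P.

candidate P, M = 2.96×10⁻³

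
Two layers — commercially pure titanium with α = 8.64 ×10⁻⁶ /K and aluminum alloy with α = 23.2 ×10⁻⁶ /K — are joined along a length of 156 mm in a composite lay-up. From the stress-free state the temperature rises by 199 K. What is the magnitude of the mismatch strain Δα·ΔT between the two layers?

Δα = |8.64 − 23.2|×10⁻⁶/K = 14.6×10⁻⁶/K.
Mismatch strain = Δα·ΔT = 14.6×10⁻⁶ × 199.0 = 2.90×10⁻³.

2.90×10⁻³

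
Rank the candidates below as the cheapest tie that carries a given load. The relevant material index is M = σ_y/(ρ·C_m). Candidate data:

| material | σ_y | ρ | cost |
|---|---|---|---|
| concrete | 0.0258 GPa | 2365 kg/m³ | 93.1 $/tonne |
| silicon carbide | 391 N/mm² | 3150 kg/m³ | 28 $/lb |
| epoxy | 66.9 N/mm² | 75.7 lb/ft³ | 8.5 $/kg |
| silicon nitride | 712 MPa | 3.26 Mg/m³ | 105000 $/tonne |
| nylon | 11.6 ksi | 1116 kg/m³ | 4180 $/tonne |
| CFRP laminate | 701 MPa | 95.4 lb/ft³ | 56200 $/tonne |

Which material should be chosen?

concrete

In SI units:
  concrete: σ_y = 25.80 MPa, ρ = 2365 kg/m³, cost = 0.09310 $/kg
  silicon carbide: σ_y = 391.0 MPa, ρ = 3150 kg/m³, cost = 61.73 $/kg
  epoxy: σ_y = 66.90 MPa, ρ = 1213 kg/m³, cost = 8.500 $/kg
  silicon nitride: σ_y = 712.0 MPa, ρ = 3260 kg/m³, cost = 105.0 $/kg
  nylon: σ_y = 79.98 MPa, ρ = 1116 kg/m³, cost = 4.180 $/kg
  CFRP laminate: σ_y = 701.0 MPa, ρ = 1528 kg/m³, cost = 56.20 $/kg
  concrete: M = 117 kN·m per $
  nylon: M = 17.1 kN·m per $
  CFRP laminate: M = 8.16 kN·m per $
  epoxy: M = 6.49 kN·m per $
  silicon nitride: M = 2.08 kN·m per $
  silicon carbide: M = 2.01 kN·m per $
Concrete has the largest M.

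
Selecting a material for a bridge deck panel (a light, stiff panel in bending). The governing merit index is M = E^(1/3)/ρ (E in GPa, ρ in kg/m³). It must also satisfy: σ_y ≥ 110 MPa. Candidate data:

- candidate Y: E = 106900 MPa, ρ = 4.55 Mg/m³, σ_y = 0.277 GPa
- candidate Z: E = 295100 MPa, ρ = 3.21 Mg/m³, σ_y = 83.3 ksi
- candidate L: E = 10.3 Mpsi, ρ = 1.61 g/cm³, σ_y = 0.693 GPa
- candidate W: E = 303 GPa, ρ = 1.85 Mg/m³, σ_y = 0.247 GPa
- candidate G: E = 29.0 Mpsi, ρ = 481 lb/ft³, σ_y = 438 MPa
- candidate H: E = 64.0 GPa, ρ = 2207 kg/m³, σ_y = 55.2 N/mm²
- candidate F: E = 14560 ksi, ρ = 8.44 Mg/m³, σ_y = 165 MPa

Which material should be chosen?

Screen on constraints: σ_y ≥ 110 MPa. Survivors: candidate Y, candidate Z, candidate L, candidate W, candidate G, candidate F.
After converting to SI:
  candidate Y: E = 106.9 GPa, ρ = 4550 kg/m³
  candidate Z: E = 295.1 GPa, ρ = 3210 kg/m³
  candidate L: E = 71.02 GPa, ρ = 1610 kg/m³
  candidate W: E = 303.0 GPa, ρ = 1850 kg/m³
  candidate G: E = 199.9 GPa, ρ = 7705 kg/m³
  candidate F: E = 100.4 GPa, ρ = 8440 kg/m³
  candidate W: M = 3.63×10⁻³
  candidate L: M = 2.57×10⁻³
  candidate Z: M = 2.07×10⁻³
  candidate Y: M = 1.04×10⁻³
  candidate G: M = 0.759×10⁻³
  candidate F: M = 0.551×10⁻³
Candidate W has the largest M.

candidate W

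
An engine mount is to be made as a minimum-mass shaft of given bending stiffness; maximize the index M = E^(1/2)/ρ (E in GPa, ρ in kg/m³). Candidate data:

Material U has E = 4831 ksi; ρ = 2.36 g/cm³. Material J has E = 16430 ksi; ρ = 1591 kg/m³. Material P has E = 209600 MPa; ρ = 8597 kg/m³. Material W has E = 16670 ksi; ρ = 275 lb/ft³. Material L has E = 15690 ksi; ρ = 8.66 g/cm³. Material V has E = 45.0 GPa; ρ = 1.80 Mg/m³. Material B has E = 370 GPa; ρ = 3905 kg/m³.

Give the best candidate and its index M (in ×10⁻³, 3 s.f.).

In SI units:
  material U: E = 33.31 GPa, ρ = 2360 kg/m³
  material J: E = 113.3 GPa, ρ = 1591 kg/m³
  material P: E = 209.6 GPa, ρ = 8597 kg/m³
  material W: E = 114.9 GPa, ρ = 4405 kg/m³
  material L: E = 108.2 GPa, ρ = 8660 kg/m³
  material V: E = 45.00 GPa, ρ = 1800 kg/m³
  material B: E = 370.0 GPa, ρ = 3905 kg/m³
  material J: M = 6.69×10⁻³
  material B: M = 4.93×10⁻³
  material V: M = 3.73×10⁻³
  material U: M = 2.45×10⁻³
  material W: M = 2.43×10⁻³
  material P: M = 1.68×10⁻³
  material L: M = 1.20×10⁻³
Highest index: material J.

material J, M = 6.69×10⁻³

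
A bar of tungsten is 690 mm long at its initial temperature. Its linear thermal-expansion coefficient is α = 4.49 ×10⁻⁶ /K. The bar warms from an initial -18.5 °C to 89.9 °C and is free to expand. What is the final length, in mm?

ΔT = 89.9 − (-18.5) = 108.4 K.
ΔL = α·L₀·ΔT = 4.49×10⁻⁶ × 690 mm × 108.4 K = 0.336 mm.
L = L₀ + ΔL = 690 + 0.336 = 690.34 mm.

690.34 mm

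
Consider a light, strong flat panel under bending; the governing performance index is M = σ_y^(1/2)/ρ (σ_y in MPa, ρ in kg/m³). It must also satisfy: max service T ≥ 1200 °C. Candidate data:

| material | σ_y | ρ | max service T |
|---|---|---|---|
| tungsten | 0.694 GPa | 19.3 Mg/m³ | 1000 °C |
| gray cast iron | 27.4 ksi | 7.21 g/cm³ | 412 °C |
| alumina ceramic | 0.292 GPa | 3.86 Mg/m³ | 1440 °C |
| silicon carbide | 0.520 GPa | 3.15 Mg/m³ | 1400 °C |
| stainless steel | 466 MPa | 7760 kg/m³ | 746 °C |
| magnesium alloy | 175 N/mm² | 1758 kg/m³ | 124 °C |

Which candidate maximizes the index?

Screen on constraints: max service T ≥ 1200 °C. Survivors: alumina ceramic, silicon carbide.
Normalizing units and computing the index:
  alumina ceramic: σ_y = 292.0 MPa, ρ = 3860 kg/m³
  silicon carbide: σ_y = 520.0 MPa, ρ = 3150 kg/m³
  silicon carbide: M = 7.24×10⁻³
  alumina ceramic: M = 4.43×10⁻³
Silicon carbide has the largest M.

silicon carbide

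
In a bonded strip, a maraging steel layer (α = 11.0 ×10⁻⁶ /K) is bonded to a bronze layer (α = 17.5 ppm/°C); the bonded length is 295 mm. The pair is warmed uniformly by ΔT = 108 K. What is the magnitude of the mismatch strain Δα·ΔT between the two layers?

7.02×10⁻⁴

Δα = |11.0 − 17.5|×10⁻⁶/K = 6.50×10⁻⁶/K.
Mismatch strain = Δα·ΔT = 6.50×10⁻⁶ × 108.0 = 7.02×10⁻⁴.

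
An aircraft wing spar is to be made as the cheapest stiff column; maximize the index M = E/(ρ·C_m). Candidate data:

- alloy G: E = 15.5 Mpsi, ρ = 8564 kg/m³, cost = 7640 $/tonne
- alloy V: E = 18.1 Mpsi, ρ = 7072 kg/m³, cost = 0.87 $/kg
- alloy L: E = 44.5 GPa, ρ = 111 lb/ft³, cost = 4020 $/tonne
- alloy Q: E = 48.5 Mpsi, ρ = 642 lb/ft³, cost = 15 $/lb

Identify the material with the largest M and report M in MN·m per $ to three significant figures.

After converting to SI:
  alloy G: E = 106.9 GPa, ρ = 8564 kg/m³, cost = 7.640 $/kg
  alloy V: E = 124.8 GPa, ρ = 7072 kg/m³, cost = 0.8700 $/kg
  alloy L: E = 44.50 GPa, ρ = 1778 kg/m³, cost = 4.020 $/kg
  alloy Q: E = 334.4 GPa, ρ = 10280 kg/m³, cost = 33.07 $/kg
  alloy V: M = 20.3 MN·m per $
  alloy L: M = 6.23 MN·m per $
  alloy G: M = 1.63 MN·m per $
  alloy Q: M = 0.983 MN·m per $
Highest index: alloy V.

alloy V, M = 20.3 MN·m per $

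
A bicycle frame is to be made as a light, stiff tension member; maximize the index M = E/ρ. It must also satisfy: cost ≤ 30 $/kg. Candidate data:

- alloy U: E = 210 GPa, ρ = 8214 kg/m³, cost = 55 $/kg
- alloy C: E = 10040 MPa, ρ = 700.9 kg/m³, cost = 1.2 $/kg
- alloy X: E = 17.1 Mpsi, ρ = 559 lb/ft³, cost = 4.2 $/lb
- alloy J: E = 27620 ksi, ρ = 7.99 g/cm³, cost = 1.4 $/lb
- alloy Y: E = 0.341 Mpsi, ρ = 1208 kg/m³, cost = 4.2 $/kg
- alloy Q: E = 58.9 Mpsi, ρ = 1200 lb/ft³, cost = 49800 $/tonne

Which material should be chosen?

Screen on constraints: cost ≤ 30 $/kg. Survivors: alloy C, alloy X, alloy J, alloy Y.
Putting every candidate on a common basis:
  alloy C: E = 10.04 GPa, ρ = 700.9 kg/m³
  alloy X: E = 117.9 GPa, ρ = 8954 kg/m³
  alloy J: E = 190.4 GPa, ρ = 7990 kg/m³
  alloy Y: E = 2.351 GPa, ρ = 1208 kg/m³
  alloy J: M = 23.8 MN·m/kg
  alloy C: M = 14.3 MN·m/kg
  alloy X: M = 13.2 MN·m/kg
  alloy Y: M = 1.95 MN·m/kg
The maximum is for alloy J.

alloy J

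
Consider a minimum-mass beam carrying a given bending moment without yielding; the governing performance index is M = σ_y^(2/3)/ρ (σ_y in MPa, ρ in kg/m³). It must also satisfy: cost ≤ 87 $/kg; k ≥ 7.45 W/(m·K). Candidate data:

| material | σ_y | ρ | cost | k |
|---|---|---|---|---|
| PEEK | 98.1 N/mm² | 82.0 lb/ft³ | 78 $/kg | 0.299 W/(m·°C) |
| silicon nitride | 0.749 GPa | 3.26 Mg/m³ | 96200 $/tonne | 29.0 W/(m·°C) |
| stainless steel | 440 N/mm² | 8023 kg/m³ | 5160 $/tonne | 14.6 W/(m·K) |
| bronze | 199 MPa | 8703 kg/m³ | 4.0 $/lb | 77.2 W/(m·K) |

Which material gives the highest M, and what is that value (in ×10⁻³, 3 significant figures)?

stainless steel, M = 7.21×10⁻³

Screen on constraints: cost ≤ 87 $/kg; k ≥ 7.45 W/(m·K). Survivors: stainless steel, bronze.
After converting to SI:
  stainless steel: σ_y = 440.0 MPa, ρ = 8023 kg/m³
  bronze: σ_y = 199.0 MPa, ρ = 8703 kg/m³
  stainless steel: M = 7.21×10⁻³
  bronze: M = 3.92×10⁻³
Highest index: stainless steel.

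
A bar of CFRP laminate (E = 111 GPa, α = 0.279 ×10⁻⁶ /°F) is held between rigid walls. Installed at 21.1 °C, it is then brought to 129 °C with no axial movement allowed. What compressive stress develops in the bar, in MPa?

6.01 MPa

α = 0.279×10⁻⁶/°F × 9/5 = 0.502×10⁻⁶/K.
ΔT = 107.9 K. Constrained thermal stress σ = E·α·ΔT = 111.0×10³ MPa × 0.502×10⁻⁶ × 107.9 = 6.01 MPa (compressive).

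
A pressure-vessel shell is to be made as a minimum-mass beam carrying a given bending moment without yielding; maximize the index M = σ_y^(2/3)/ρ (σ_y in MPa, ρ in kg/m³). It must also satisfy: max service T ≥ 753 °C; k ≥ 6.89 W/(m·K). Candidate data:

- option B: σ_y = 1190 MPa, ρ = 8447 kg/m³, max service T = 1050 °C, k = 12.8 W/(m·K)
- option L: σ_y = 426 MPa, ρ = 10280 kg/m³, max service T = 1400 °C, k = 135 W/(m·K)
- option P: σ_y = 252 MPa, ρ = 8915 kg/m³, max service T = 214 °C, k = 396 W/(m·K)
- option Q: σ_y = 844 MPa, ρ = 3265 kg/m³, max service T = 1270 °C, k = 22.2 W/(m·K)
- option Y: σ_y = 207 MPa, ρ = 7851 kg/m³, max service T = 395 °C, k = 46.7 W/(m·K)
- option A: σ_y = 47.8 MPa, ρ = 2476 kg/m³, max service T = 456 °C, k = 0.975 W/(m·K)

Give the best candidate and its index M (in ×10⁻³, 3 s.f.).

Screen on constraints: max service T ≥ 753 °C; k ≥ 6.89 W/(m·K). Survivors: option B, option L, option Q.
Per-candidate index values:
  option Q: M = 27.4×10⁻³
  option B: M = 13.3×10⁻³
  option L: M = 5.51×10⁻³
Highest index: option Q.

option Q, M = 27.4×10⁻³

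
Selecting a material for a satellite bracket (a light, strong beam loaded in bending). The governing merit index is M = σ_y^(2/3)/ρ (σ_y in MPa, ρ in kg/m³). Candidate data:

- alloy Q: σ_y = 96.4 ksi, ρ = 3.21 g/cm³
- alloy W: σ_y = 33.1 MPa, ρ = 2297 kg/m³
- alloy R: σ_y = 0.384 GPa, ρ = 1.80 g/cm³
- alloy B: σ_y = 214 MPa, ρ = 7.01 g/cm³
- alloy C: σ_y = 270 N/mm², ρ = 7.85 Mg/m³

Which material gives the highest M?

Normalizing units and computing the index:
  alloy Q: σ_y = 664.7 MPa, ρ = 3210 kg/m³
  alloy W: σ_y = 33.10 MPa, ρ = 2297 kg/m³
  alloy R: σ_y = 384.0 MPa, ρ = 1800 kg/m³
  alloy B: σ_y = 214.0 MPa, ρ = 7010 kg/m³
  alloy C: σ_y = 270.0 MPa, ρ = 7850 kg/m³
  alloy R: M = 29.4×10⁻³
  alloy Q: M = 23.7×10⁻³
  alloy C: M = 5.32×10⁻³
  alloy B: M = 5.10×10⁻³
  alloy W: M = 4.49×10⁻³
The maximum is for alloy R.

alloy R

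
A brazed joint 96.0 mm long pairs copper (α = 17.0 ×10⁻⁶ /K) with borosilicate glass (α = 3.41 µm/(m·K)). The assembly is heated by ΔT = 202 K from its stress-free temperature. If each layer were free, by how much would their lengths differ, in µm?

264 µm

Δα = |17.0 − 3.41|×10⁻⁶/K = 13.6×10⁻⁶/K.
ΔL_mismatch = Δα·L·ΔT = 13.6×10⁻⁶ × 96.0 mm × 202.0 K = 264 µm.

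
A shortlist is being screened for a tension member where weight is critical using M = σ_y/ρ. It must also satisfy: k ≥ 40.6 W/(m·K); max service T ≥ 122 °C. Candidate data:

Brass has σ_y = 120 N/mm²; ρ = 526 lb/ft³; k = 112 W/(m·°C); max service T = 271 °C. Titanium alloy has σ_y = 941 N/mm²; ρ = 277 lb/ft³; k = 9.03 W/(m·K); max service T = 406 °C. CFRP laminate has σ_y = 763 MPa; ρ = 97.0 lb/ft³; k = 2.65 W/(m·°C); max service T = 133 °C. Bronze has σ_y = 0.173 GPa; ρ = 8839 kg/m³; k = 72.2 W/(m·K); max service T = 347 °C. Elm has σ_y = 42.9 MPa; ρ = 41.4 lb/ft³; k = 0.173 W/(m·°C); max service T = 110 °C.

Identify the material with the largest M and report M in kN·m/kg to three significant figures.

bronze, M = 19.6 kN·m/kg

Screen on constraints: k ≥ 40.6 W/(m·K); max service T ≥ 122 °C. Survivors: brass, bronze.
In SI units:
  brass: σ_y = 120.0 MPa, ρ = 8426 kg/m³
  bronze: σ_y = 173.0 MPa, ρ = 8839 kg/m³
  bronze: M = 19.6 kN·m/kg
  brass: M = 14.2 kN·m/kg
Highest index: bronze.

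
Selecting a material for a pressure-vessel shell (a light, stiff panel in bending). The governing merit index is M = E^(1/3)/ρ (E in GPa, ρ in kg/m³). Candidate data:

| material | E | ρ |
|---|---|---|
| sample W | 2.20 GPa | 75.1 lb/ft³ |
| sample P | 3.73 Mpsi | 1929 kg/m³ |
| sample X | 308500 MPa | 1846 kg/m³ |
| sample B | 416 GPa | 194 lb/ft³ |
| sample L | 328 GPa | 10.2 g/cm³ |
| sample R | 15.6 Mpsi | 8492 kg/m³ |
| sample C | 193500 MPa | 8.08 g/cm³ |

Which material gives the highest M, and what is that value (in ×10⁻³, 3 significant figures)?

sample X, M = 3.66×10⁻³

Normalizing units and computing the index:
  sample W: E = 2.200 GPa, ρ = 1203 kg/m³
  sample P: E = 25.72 GPa, ρ = 1929 kg/m³
  sample X: E = 308.5 GPa, ρ = 1846 kg/m³
  sample B: E = 416.0 GPa, ρ = 3108 kg/m³
  sample L: E = 328.0 GPa, ρ = 10200 kg/m³
  sample R: E = 107.6 GPa, ρ = 8492 kg/m³
  sample C: E = 193.5 GPa, ρ = 8080 kg/m³
  sample X: M = 3.66×10⁻³
  sample B: M = 2.40×10⁻³
  sample P: M = 1.53×10⁻³
  sample W: M = 1.08×10⁻³
  sample C: M = 0.716×10⁻³
  sample L: M = 0.676×10⁻³
  sample R: M = 0.560×10⁻³
The maximum is for sample X.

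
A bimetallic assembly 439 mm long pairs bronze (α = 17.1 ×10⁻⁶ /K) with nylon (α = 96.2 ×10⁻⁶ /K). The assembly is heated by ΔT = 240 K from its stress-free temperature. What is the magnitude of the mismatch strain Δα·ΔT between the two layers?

0.0190

Δα = |17.1 − 96.2|×10⁻⁶/K = 79.1×10⁻⁶/K.
Mismatch strain = Δα·ΔT = 79.1×10⁻⁶ × 240.0 = 0.0190.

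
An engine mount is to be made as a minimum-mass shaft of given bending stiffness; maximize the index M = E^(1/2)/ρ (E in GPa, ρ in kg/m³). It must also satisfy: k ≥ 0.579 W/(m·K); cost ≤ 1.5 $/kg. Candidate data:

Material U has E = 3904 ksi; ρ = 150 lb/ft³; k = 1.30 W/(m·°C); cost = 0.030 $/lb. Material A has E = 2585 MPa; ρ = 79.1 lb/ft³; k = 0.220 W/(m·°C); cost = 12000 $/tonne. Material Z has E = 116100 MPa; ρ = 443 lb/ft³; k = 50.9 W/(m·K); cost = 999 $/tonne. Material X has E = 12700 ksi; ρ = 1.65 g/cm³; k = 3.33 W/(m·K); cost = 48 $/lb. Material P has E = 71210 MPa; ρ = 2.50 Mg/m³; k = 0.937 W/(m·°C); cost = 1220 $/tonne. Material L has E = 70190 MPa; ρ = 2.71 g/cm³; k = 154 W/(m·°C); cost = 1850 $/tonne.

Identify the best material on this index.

Screen on constraints: k ≥ 0.579 W/(m·K); cost ≤ 1.5 $/kg. Survivors: material U, material Z, material P.
Convert each candidate to consistent units, then evaluate M:
  material U: E = 26.92 GPa, ρ = 2403 kg/m³
  material Z: E = 116.1 GPa, ρ = 7096 kg/m³
  material P: E = 71.21 GPa, ρ = 2500 kg/m³
  material P: M = 3.38×10⁻³
  material U: M = 2.16×10⁻³
  material Z: M = 1.52×10⁻³
Highest index: material P.

material P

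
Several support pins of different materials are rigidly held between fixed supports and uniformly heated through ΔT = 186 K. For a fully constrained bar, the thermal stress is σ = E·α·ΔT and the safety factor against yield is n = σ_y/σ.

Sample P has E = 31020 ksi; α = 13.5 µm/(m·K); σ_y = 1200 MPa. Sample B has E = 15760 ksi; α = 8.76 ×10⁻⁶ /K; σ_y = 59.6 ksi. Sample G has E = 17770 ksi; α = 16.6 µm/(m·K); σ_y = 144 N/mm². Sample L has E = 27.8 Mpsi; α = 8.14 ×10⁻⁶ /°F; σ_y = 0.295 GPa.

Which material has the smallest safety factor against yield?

sample G

Converting E to GPa, α to ×10⁻⁶/K, σ_y to MPa, then σ and n for each:
  sample P: E = 213.9, α = 13.5, σ_y = 1200 → σ = 537 MPa, n = 2.23
  sample B: E = 108.7, α = 8.76, σ_y = 410.9 → σ = 177 MPa, n = 2.32
  sample G: E = 122.5, α = 16.6, σ_y = 144.0 → σ = 378 MPa, n = 0.381
  sample L: E = 191.7, α = 14.7, σ_y = 295.0 → σ = 522 MPa, n = 0.565
The minimum is sample G at n = 0.381.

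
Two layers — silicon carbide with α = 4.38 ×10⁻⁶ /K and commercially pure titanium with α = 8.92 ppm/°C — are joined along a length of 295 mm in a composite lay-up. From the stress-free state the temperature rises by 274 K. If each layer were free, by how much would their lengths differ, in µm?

367 µm

Δα = |4.38 − 8.92|×10⁻⁶/K = 4.54×10⁻⁶/K.
ΔL_mismatch = Δα·L·ΔT = 4.54×10⁻⁶ × 295.0 mm × 274.0 K = 367 µm.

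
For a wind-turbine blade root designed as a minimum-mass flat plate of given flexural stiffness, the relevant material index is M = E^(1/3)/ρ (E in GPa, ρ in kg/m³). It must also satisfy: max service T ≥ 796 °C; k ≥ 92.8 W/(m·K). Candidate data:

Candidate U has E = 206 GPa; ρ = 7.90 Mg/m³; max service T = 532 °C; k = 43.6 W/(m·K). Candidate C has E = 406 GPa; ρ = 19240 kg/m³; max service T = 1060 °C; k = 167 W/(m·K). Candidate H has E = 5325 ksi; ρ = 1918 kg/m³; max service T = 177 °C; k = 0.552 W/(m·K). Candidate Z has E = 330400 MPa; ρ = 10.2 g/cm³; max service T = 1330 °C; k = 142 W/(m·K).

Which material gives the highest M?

candidate Z

Screen on constraints: max service T ≥ 796 °C; k ≥ 92.8 W/(m·K). Survivors: candidate C, candidate Z.
Normalizing units and computing the index:
  candidate C: E = 406.0 GPa, ρ = 19240 kg/m³
  candidate Z: E = 330.4 GPa, ρ = 10200 kg/m³
  candidate Z: M = 0.678×10⁻³
  candidate C: M = 0.385×10⁻³
The maximum is for candidate Z.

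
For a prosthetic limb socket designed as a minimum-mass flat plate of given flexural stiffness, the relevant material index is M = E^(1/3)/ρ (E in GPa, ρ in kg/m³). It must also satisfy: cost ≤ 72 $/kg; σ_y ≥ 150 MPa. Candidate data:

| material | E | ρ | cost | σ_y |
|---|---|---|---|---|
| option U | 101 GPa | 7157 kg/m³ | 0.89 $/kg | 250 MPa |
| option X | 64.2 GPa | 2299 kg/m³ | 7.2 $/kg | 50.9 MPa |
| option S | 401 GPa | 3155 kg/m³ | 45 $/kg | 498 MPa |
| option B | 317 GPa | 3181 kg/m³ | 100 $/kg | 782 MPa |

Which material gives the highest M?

option S

Screen on constraints: cost ≤ 72 $/kg; σ_y ≥ 150 MPa. Survivors: option U, option S.
Per-candidate index values:
  option S: M = 2.34×10⁻³
  option U: M = 0.651×10⁻³
The maximum is for option S.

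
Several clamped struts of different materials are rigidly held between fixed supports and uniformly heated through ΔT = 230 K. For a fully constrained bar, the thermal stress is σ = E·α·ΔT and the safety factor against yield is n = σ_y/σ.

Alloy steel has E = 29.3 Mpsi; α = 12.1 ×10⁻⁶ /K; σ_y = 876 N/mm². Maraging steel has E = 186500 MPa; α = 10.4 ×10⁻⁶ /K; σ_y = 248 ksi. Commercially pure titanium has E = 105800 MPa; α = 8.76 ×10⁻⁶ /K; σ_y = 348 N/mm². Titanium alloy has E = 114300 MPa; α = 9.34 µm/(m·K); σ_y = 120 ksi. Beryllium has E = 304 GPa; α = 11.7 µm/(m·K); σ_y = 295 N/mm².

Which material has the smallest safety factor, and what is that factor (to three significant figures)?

Converting E to GPa, α to ×10⁻⁶/K, σ_y to MPa, then σ and n for each:
  alloy steel: E = 202.0, α = 12.1, σ_y = 876.0 → σ = 562 MPa, n = 1.56
  maraging steel: E = 186.5, α = 10.4, σ_y = 1710 → σ = 446 MPa, n = 3.83
  commercially pure titanium: E = 105.8, α = 8.76, σ_y = 348.0 → σ = 213 MPa, n = 1.63
  titanium alloy: E = 114.3, α = 9.34, σ_y = 827.4 → σ = 246 MPa, n = 3.37
  beryllium: E = 304.0, α = 11.7, σ_y = 295.0 → σ = 818 MPa, n = 0.361
Beryllium has the lowest safety factor, n = 0.361.

beryllium, n = 0.361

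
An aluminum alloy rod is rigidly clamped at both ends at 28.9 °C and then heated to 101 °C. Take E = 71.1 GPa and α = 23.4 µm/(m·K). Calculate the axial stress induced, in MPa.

ΔT = 72.10 K. Constrained thermal stress σ = E·α·ΔT = 71.10×10³ MPa × 23.4×10⁻⁶ × 72.10 = 120 MPa (compressive).

120 MPa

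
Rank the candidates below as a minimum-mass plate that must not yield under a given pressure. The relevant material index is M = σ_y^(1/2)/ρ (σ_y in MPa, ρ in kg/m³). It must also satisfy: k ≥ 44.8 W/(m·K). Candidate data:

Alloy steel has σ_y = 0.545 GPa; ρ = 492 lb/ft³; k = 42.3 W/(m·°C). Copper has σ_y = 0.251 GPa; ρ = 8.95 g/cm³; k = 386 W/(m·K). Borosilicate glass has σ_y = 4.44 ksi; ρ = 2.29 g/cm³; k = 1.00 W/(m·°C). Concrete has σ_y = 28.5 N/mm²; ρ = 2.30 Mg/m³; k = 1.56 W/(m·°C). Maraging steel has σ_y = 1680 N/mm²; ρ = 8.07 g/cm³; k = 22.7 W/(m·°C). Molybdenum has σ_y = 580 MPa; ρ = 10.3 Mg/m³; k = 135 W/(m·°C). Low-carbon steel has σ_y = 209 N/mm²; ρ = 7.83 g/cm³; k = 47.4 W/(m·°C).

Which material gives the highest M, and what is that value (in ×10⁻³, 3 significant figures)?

Screen on constraints: k ≥ 44.8 W/(m·K). Survivors: copper, molybdenum, low-carbon steel.
After converting to SI:
  copper: σ_y = 251.0 MPa, ρ = 8950 kg/m³
  molybdenum: σ_y = 580.0 MPa, ρ = 10300 kg/m³
  low-carbon steel: σ_y = 209.0 MPa, ρ = 7830 kg/m³
  molybdenum: M = 2.34×10⁻³
  low-carbon steel: M = 1.85×10⁻³
  copper: M = 1.77×10⁻³
The maximum is for molybdenum.

molybdenum, M = 2.34×10⁻³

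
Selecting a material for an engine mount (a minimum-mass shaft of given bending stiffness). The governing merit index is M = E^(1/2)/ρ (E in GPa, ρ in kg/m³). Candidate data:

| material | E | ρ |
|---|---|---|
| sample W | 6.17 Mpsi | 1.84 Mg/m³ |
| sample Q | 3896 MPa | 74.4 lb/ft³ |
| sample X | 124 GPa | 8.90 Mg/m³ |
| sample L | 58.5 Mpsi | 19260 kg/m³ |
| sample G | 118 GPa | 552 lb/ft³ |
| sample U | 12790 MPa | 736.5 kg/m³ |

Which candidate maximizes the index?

sample U

After converting to SI:
  sample W: E = 42.54 GPa, ρ = 1840 kg/m³
  sample Q: E = 3.896 GPa, ρ = 1192 kg/m³
  sample X: E = 124.0 GPa, ρ = 8900 kg/m³
  sample L: E = 403.3 GPa, ρ = 19260 kg/m³
  sample G: E = 118.0 GPa, ρ = 8842 kg/m³
  sample U: E = 12.79 GPa, ρ = 736.5 kg/m³
  sample U: M = 4.86×10⁻³
  sample W: M = 3.54×10⁻³
  sample Q: M = 1.66×10⁻³
  sample X: M = 1.25×10⁻³
  sample G: M = 1.23×10⁻³
  sample L: M = 1.04×10⁻³
Sample U ranks first.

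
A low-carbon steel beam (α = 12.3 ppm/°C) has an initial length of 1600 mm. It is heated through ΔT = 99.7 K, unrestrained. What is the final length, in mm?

1602.0 mm

ΔL = α·L₀·ΔT = 12.3×10⁻⁶ × 1600 mm × 99.70 K = 1.96 mm.
L = L₀ + ΔL = 1600 + 1.96 = 1602.0 mm.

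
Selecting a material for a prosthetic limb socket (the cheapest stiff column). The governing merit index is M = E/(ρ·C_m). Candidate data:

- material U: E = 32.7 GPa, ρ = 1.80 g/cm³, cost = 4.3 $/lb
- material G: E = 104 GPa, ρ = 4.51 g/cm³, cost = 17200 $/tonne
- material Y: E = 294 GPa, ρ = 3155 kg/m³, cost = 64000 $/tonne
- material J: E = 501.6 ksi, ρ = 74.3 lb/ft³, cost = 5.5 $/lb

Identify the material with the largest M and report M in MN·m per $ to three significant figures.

material U, M = 1.92 MN·m per $

After converting to SI:
  material U: E = 32.70 GPa, ρ = 1800 kg/m³, cost = 9.480 $/kg
  material G: E = 104.0 GPa, ρ = 4510 kg/m³, cost = 17.20 $/kg
  material Y: E = 294.0 GPa, ρ = 3155 kg/m³, cost = 64.00 $/kg
  material J: E = 3.458 GPa, ρ = 1190 kg/m³, cost = 12.13 $/kg
  material U: M = 1.92 MN·m per $
  material Y: M = 1.46 MN·m per $
  material G: M = 1.34 MN·m per $
  material J: M = 0.240 MN·m per $
Material U ranks first.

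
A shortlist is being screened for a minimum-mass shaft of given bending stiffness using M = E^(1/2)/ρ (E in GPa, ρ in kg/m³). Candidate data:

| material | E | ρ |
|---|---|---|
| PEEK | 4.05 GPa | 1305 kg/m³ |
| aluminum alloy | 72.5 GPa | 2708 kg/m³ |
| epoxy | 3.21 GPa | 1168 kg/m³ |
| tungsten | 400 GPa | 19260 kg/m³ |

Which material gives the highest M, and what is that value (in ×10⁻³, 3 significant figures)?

aluminum alloy, M = 3.14×10⁻³

Computing M directly (units already consistent):
  aluminum alloy: M = 3.14×10⁻³
  PEEK: M = 1.54×10⁻³
  epoxy: M = 1.53×10⁻³
  tungsten: M = 1.04×10⁻³
Aluminum alloy has the largest M.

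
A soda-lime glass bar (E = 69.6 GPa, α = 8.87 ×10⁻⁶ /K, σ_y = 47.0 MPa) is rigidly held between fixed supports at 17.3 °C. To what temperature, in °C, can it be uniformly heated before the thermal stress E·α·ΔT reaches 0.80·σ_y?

78.2 °C

E·α·ΔT = 37.60 MPa ⇒ ΔT = 37.60 / (69.60×10³ × 8.87×10⁻⁶) = 60.91 K.
T = 17.3 + 60.91 = 78.21 °C.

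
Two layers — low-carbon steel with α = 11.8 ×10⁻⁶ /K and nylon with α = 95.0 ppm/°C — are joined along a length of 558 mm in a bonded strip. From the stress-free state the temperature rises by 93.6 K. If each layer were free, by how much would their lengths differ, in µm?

4350 µm

Δα = |11.8 − 95.0|×10⁻⁶/K = 83.2×10⁻⁶/K.
ΔL_mismatch = Δα·L·ΔT = 83.2×10⁻⁶ × 558.0 mm × 93.6 K = 4350 µm.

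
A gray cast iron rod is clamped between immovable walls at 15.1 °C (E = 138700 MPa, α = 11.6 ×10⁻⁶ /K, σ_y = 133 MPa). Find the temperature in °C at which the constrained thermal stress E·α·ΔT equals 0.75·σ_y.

E = 138700 MPa = 138.7 GPa.
E·α·ΔT = 99.75 MPa ⇒ ΔT = 99.75 / (138.7×10³ × 11.6×10⁻⁶) = 62.00 K.
T = 15.1 + 62.00 = 77.10 °C.

77.1 °C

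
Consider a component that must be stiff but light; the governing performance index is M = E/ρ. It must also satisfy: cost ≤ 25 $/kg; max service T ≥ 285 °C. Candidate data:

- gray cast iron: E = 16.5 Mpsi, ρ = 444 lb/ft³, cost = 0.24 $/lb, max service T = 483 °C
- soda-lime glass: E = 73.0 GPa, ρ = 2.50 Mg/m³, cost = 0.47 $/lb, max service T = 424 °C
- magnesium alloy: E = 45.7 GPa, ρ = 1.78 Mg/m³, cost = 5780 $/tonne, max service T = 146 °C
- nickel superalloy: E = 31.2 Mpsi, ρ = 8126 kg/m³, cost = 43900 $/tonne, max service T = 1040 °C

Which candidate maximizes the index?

Screen on constraints: cost ≤ 25 $/kg; max service T ≥ 285 °C. Survivors: gray cast iron, soda-lime glass.
After converting to SI:
  gray cast iron: E = 113.8 GPa, ρ = 7112 kg/m³
  soda-lime glass: E = 73.00 GPa, ρ = 2500 kg/m³
  soda-lime glass: M = 29.2 MN·m/kg
  gray cast iron: M = 16.0 MN·m/kg
Soda-lime glass ranks first.

soda-lime glass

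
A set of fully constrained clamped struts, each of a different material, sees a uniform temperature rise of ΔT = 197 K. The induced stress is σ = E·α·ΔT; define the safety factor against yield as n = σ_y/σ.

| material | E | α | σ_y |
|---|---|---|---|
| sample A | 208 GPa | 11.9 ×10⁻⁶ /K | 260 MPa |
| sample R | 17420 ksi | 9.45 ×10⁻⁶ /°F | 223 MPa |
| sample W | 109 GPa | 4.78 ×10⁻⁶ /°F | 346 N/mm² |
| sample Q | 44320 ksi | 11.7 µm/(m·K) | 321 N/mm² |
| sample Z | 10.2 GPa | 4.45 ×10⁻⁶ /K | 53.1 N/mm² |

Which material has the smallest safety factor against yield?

Converting E to GPa, α to ×10⁻⁶/K, σ_y to MPa, then σ and n for each:
  sample A: E = 208.0, α = 11.9, σ_y = 260.0 → σ = 488 MPa, n = 0.533
  sample R: E = 120.1, α = 17.0, σ_y = 223.0 → σ = 402 MPa, n = 0.554
  sample W: E = 109.0, α = 8.60, σ_y = 346.0 → σ = 185 MPa, n = 1.87
  sample Q: E = 305.6, α = 11.7, σ_y = 321.0 → σ = 704 MPa, n = 0.456
  sample Z: E = 10.20, α = 4.45, σ_y = 53.10 → σ = 8.94 MPa, n = 5.94
Smallest n: sample Q with n = 0.456.

sample Q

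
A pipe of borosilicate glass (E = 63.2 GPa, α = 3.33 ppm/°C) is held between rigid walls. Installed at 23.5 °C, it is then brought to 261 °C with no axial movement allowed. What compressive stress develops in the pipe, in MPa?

50.0 MPa

ΔT = 237.5 K. Constrained thermal stress σ = E·α·ΔT = 63.20×10³ MPa × 3.33×10⁻⁶ × 237.5 = 50.0 MPa (compressive).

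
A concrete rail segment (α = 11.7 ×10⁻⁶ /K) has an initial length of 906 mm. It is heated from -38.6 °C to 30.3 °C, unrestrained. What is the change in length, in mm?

ΔT = 30.3 − (-38.6) = 68.90 K.
ΔL = α·L₀·ΔT = 11.7×10⁻⁶ × 906 mm × 68.90 K = 0.730 mm.

0.730 mm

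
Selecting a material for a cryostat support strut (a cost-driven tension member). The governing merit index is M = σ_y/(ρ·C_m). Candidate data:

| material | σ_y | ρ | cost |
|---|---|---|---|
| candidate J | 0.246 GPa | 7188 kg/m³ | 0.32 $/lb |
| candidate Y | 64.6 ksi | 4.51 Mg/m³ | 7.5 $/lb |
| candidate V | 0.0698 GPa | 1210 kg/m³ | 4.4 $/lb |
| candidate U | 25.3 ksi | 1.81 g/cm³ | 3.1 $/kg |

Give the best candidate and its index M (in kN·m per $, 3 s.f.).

candidate J, M = 48.5 kN·m per $

In SI units:
  candidate J: σ_y = 246.0 MPa, ρ = 7188 kg/m³, cost = 0.7055 $/kg
  candidate Y: σ_y = 445.4 MPa, ρ = 4510 kg/m³, cost = 16.53 $/kg
  candidate V: σ_y = 69.80 MPa, ρ = 1210 kg/m³, cost = 9.700 $/kg
  candidate U: σ_y = 174.4 MPa, ρ = 1810 kg/m³, cost = 3.100 $/kg
  candidate J: M = 48.5 kN·m per $
  candidate U: M = 31.1 kN·m per $
  candidate Y: M = 5.97 kN·m per $
  candidate V: M = 5.95 kN·m per $
The maximum is for candidate J.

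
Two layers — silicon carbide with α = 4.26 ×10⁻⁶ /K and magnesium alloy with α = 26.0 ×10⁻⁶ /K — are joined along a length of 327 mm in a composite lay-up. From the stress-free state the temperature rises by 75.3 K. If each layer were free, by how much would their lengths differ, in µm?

535 µm

Δα = |4.26 − 26.0|×10⁻⁶/K = 21.7×10⁻⁶/K.
ΔL_mismatch = Δα·L·ΔT = 21.7×10⁻⁶ × 327.0 mm × 75.3 K = 535 µm.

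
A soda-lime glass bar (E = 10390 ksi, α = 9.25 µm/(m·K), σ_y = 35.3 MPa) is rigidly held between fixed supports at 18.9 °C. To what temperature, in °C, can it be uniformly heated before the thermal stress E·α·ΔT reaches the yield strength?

72.2 °C

E = 10390 ksi = 71.64 GPa.
E·α·ΔT = 35.30 MPa ⇒ ΔT = 35.30 / (71.64×10³ × 9.25×10⁻⁶) = 53.27 K.
T = 18.9 + 53.27 = 72.17 °C.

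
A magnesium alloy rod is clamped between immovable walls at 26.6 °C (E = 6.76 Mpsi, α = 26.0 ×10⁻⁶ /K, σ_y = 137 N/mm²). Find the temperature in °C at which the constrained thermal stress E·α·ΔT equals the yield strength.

E = 6.76 Mpsi = 46.61 GPa.
σ_y = 137 N/mm² = 137.0 MPa.
E·α·ΔT = 137.0 MPa ⇒ ΔT = 137.0 / (46.61×10³ × 26.0×10⁻⁶) = 113.1 K.
T = 26.6 + 113.1 = 139.7 °C.

140 °C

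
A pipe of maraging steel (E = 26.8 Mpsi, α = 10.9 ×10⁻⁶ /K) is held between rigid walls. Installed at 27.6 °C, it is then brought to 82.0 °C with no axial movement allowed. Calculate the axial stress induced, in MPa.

E = 26.8 Mpsi = 184.8 GPa.
ΔT = 54.40 K. Constrained thermal stress σ = E·α·ΔT = 184.8×10³ MPa × 10.9×10⁻⁶ × 54.40 = 110 MPa (compressive).

110 MPa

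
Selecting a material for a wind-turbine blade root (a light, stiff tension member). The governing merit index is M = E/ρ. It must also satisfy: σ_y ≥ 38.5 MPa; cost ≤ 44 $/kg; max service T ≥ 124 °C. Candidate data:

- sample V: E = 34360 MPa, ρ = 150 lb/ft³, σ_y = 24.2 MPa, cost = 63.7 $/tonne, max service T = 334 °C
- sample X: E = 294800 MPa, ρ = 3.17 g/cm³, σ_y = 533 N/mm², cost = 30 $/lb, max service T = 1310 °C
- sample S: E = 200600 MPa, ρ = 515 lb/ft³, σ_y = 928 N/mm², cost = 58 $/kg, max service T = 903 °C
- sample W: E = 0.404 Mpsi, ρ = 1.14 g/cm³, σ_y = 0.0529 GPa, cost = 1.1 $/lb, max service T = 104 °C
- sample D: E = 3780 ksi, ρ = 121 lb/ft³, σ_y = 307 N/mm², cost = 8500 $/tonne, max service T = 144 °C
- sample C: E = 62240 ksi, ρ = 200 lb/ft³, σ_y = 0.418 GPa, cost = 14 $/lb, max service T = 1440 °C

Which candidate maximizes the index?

sample C

Screen on constraints: σ_y ≥ 38.5 MPa; cost ≤ 44 $/kg; max service T ≥ 124 °C. Survivors: sample D, sample C.
Convert each candidate to consistent units, then evaluate M:
  sample D: E = 26.06 GPa, ρ = 1938 kg/m³
  sample C: E = 429.1 GPa, ρ = 3204 kg/m³
  sample C: M = 134 MN·m/kg
  sample D: M = 13.4 MN·m/kg
Highest index: sample C.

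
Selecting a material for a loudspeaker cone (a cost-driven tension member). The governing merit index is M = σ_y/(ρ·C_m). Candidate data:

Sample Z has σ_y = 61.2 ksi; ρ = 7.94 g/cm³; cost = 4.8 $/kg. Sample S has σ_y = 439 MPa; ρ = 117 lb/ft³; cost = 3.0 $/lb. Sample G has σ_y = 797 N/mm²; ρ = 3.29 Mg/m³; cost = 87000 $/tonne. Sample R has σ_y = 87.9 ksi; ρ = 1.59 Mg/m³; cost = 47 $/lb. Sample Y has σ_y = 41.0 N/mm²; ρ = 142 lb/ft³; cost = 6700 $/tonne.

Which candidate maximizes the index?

Normalizing units and computing the index:
  sample Z: σ_y = 422.0 MPa, ρ = 7940 kg/m³, cost = 4.800 $/kg
  sample S: σ_y = 439.0 MPa, ρ = 1874 kg/m³, cost = 6.614 $/kg
  sample G: σ_y = 797.0 MPa, ρ = 3290 kg/m³, cost = 87.00 $/kg
  sample R: σ_y = 606.0 MPa, ρ = 1590 kg/m³, cost = 103.6 $/kg
  sample Y: σ_y = 41.00 MPa, ρ = 2275 kg/m³, cost = 6.700 $/kg
  sample S: M = 35.4 kN·m per $
  sample Z: M = 11.1 kN·m per $
  sample R: M = 3.68 kN·m per $
  sample G: M = 2.78 kN·m per $
  sample Y: M = 2.69 kN·m per $
The maximum is for sample S.

sample S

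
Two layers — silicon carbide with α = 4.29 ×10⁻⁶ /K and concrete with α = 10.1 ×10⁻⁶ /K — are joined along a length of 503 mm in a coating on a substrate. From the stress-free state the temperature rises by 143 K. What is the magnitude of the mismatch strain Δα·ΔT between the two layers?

8.31×10⁻⁴

Δα = |4.29 − 10.1|×10⁻⁶/K = 5.81×10⁻⁶/K.
Mismatch strain = Δα·ΔT = 5.81×10⁻⁶ × 143.0 = 8.31×10⁻⁴.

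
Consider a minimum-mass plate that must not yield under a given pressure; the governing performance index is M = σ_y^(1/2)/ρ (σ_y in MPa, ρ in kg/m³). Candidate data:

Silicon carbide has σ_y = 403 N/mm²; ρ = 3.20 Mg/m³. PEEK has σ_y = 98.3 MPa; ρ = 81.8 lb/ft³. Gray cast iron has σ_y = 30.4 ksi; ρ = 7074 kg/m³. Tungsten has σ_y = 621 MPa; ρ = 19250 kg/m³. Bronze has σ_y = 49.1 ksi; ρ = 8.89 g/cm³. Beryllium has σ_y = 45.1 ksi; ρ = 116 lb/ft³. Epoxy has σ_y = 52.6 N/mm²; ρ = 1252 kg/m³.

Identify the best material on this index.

Convert each candidate to consistent units, then evaluate M:
  silicon carbide: σ_y = 403.0 MPa, ρ = 3200 kg/m³
  PEEK: σ_y = 98.30 MPa, ρ = 1310 kg/m³
  gray cast iron: σ_y = 209.6 MPa, ρ = 7074 kg/m³
  tungsten: σ_y = 621.0 MPa, ρ = 19250 kg/m³
  bronze: σ_y = 338.5 MPa, ρ = 8890 kg/m³
  beryllium: σ_y = 311.0 MPa, ρ = 1858 kg/m³
  epoxy: σ_y = 52.60 MPa, ρ = 1252 kg/m³
  beryllium: M = 9.49×10⁻³
  PEEK: M = 7.57×10⁻³
  silicon carbide: M = 6.27×10⁻³
  epoxy: M = 5.79×10⁻³
  bronze: M = 2.07×10⁻³
  gray cast iron: M = 2.05×10⁻³
  tungsten: M = 1.29×10⁻³
Beryllium ranks first.

beryllium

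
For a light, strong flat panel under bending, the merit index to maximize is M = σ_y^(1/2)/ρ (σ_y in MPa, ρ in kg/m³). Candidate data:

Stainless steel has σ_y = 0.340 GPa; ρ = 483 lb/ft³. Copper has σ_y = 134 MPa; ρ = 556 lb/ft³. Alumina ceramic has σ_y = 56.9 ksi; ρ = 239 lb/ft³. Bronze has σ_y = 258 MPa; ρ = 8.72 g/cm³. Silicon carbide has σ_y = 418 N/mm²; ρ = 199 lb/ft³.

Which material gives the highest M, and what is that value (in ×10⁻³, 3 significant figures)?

silicon carbide, M = 6.41×10⁻³

Convert each candidate to consistent units, then evaluate M:
  stainless steel: σ_y = 340.0 MPa, ρ = 7737 kg/m³
  copper: σ_y = 134.0 MPa, ρ = 8906 kg/m³
  alumina ceramic: σ_y = 392.3 MPa, ρ = 3828 kg/m³
  bronze: σ_y = 258.0 MPa, ρ = 8720 kg/m³
  silicon carbide: σ_y = 418.0 MPa, ρ = 3188 kg/m³
  silicon carbide: M = 6.41×10⁻³
  alumina ceramic: M = 5.17×10⁻³
  stainless steel: M = 2.38×10⁻³
  bronze: M = 1.84×10⁻³
  copper: M = 1.30×10⁻³
The maximum is for silicon carbide.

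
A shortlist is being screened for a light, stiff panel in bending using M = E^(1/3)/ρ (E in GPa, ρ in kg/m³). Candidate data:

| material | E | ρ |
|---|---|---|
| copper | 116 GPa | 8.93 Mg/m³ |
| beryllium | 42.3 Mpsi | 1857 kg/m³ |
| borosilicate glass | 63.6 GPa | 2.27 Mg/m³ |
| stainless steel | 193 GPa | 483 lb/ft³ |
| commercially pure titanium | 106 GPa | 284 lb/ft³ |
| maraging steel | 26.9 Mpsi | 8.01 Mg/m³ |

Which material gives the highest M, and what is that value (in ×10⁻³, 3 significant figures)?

beryllium, M = 3.57×10⁻³

Convert each candidate to consistent units, then evaluate M:
  copper: E = 116.0 GPa, ρ = 8930 kg/m³
  beryllium: E = 291.6 GPa, ρ = 1857 kg/m³
  borosilicate glass: E = 63.60 GPa, ρ = 2270 kg/m³
  stainless steel: E = 193.0 GPa, ρ = 7737 kg/m³
  commercially pure titanium: E = 106.0 GPa, ρ = 4549 kg/m³
  maraging steel: E = 185.5 GPa, ρ = 8010 kg/m³
  beryllium: M = 3.57×10⁻³
  borosilicate glass: M = 1.76×10⁻³
  commercially pure titanium: M = 1.04×10⁻³
  stainless steel: M = 0.747×10⁻³
  maraging steel: M = 0.712×10⁻³
  copper: M = 0.546×10⁻³
Beryllium ranks first.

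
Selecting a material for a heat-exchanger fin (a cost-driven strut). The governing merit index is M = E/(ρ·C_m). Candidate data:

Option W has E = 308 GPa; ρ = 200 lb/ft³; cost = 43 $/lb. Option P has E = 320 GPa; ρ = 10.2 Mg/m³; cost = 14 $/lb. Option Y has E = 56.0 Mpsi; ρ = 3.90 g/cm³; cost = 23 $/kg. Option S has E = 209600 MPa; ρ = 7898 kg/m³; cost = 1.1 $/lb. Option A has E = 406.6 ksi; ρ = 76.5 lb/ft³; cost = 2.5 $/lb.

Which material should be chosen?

option S

In SI units:
  option W: E = 308.0 GPa, ρ = 3204 kg/m³, cost = 94.80 $/kg
  option P: E = 320.0 GPa, ρ = 10200 kg/m³, cost = 30.86 $/kg
  option Y: E = 386.1 GPa, ρ = 3900 kg/m³, cost = 23.00 $/kg
  option S: E = 209.6 GPa, ρ = 7898 kg/m³, cost = 2.425 $/kg
  option A: E = 2.803 GPa, ρ = 1225 kg/m³, cost = 5.511 $/kg
  option S: M = 10.9 MN·m per $
  option Y: M = 4.30 MN·m per $
  option P: M = 1.02 MN·m per $
  option W: M = 1.01 MN·m per $
  option A: M = 0.415 MN·m per $
The maximum is for option S.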